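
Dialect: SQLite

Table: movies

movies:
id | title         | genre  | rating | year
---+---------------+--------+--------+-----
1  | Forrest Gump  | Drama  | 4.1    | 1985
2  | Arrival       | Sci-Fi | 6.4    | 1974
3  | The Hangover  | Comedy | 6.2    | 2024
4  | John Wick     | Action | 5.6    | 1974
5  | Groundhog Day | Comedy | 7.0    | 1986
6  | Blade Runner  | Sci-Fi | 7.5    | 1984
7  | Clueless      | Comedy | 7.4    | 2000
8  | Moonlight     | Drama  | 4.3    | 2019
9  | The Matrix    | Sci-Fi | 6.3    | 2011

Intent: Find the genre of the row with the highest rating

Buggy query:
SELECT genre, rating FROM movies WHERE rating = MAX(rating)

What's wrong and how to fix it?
Bug: MAX(rating) is an aggregate and cannot be used directly in WHERE

Fix: Wrap MAX in a scalar subquery so WHERE compares against a single value

Corrected query:
SELECT genre, rating FROM movies WHERE rating = (SELECT MAX(rating) FROM movies)

Result:
genre  | rating
-------+-------
Sci-Fi | 7.5   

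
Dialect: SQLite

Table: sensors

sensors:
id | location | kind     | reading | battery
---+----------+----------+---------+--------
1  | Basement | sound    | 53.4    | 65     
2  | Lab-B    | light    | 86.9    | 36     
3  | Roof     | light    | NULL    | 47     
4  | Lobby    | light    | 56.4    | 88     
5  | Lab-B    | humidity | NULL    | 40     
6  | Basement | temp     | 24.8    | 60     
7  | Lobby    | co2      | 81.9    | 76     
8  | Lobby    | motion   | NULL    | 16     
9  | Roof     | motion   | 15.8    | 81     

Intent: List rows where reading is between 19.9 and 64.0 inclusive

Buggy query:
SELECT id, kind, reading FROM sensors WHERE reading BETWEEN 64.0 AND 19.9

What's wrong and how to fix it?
Bug: The bounds are reversed; BETWEEN a AND b requires a <= b to match anything

Fix: Write BETWEEN 19.9 AND 64.0

Corrected query:
SELECT id, kind, reading FROM sensors WHERE reading BETWEEN 19.9 AND 64.0

Result:
id | kind  | reading
---+-------+--------
1  | sound | 53.4   
4  | light | 56.4   
6  | temp  | 24.8   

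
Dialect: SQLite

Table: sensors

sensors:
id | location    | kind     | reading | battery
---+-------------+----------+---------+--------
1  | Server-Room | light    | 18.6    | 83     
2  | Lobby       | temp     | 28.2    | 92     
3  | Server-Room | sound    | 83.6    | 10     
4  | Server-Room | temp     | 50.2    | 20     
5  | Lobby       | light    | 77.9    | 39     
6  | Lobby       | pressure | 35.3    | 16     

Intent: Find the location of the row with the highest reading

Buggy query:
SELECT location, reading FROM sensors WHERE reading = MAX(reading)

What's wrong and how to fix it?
Bug: WHERE is evaluated per row; an aggregate over the whole table isn't defined there

Fix: Wrap MAX in a scalar subquery so WHERE compares against a single value

Corrected query:
SELECT location, reading FROM sensors WHERE reading = (SELECT MAX(reading) FROM sensors)

Result:
location    | reading
------------+--------
Server-Room | 83.6   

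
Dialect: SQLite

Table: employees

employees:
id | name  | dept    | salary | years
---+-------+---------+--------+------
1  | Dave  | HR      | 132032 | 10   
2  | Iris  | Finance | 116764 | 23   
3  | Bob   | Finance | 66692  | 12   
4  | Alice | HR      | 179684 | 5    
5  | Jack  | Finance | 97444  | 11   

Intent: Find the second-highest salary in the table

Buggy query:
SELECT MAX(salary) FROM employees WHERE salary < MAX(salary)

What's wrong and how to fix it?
Bug: MAX(salary) on the right of the comparison is an aggregate-in-WHERE error

Fix: Compute the overall MAX in a subquery, then take MAX of rows below it

Corrected query:
SELECT MAX(salary) FROM employees WHERE salary < (SELECT MAX(salary) FROM employees)

Result:
MAX(salary)
-----------
132032     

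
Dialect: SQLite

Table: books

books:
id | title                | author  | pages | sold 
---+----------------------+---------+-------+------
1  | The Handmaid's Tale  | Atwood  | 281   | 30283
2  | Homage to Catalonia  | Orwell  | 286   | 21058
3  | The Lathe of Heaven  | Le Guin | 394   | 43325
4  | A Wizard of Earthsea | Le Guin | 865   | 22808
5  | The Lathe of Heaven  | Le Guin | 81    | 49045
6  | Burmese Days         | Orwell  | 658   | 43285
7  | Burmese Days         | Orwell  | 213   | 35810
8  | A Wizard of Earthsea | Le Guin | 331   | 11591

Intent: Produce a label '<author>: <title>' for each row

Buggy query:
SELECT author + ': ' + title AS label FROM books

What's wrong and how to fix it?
Bug: '+' is numeric addition; on text columns SQLite converts them to 0 instead of concatenating

Fix: Replace + with || to concatenate text

Corrected query:
SELECT author || ': ' || title AS label FROM books

Result:
label                        
-----------------------------
Atwood: The Handmaid's Tale  
Orwell: Homage to Catalonia  
Le Guin: The Lathe of Heaven 
Le Guin: A Wizard of Earthsea
Le Guin: The Lathe of Heaven 
Orwell: Burmese Days         
Orwell: Burmese Days         
Le Guin: A Wizard of Earthsea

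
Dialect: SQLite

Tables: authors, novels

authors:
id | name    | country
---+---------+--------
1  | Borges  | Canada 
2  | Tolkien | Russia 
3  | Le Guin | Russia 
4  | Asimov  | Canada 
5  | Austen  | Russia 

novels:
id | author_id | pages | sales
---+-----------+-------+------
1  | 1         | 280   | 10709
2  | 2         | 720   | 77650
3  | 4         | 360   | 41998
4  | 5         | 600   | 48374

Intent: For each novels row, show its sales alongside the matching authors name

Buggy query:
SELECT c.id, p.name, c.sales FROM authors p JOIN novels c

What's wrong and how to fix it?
Bug: Missing join condition: each novels row is matched to all authors rows instead of just its own

Fix: Add ON c.author_id = p.id to the JOIN

Corrected query:
SELECT c.id, p.name, c.sales FROM authors p JOIN novels c ON c.author_id = p.id

Result:
id | name    | sales
---+---------+------
1  | Borges  | 10709
2  | Tolkien | 77650
3  | Asimov  | 41998
4  | Austen  | 48374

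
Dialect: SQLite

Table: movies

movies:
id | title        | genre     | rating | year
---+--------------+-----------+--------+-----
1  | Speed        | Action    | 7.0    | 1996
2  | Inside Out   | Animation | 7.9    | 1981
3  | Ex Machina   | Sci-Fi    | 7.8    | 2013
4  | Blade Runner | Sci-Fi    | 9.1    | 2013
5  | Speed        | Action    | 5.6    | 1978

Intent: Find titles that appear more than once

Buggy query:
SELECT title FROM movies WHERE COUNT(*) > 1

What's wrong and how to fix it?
Bug: WHERE can't reference COUNT(*); aggregates are computed after WHERE

Fix: Group first, then use HAVING for the count condition

Corrected query:
SELECT title FROM movies GROUP BY title HAVING COUNT(*) > 1

Result:
title
-----
Speed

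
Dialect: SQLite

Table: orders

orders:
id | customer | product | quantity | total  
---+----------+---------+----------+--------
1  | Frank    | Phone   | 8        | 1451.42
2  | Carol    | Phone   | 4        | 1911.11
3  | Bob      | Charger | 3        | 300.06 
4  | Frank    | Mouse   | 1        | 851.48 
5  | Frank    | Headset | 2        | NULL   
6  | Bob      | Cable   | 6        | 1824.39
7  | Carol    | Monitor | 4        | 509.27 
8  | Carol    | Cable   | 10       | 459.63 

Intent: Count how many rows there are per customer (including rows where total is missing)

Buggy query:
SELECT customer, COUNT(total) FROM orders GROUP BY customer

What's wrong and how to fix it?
Bug: COUNT(total) skips NULLs, so groups with missing total are undercounted

Fix: Use COUNT(*) to count all rows regardless of NULL

Corrected query:
SELECT customer, COUNT(*) FROM orders GROUP BY customer

Result:
customer | COUNT(*)
---------+---------
Bob      | 2       
Carol    | 3       
Frank    | 3       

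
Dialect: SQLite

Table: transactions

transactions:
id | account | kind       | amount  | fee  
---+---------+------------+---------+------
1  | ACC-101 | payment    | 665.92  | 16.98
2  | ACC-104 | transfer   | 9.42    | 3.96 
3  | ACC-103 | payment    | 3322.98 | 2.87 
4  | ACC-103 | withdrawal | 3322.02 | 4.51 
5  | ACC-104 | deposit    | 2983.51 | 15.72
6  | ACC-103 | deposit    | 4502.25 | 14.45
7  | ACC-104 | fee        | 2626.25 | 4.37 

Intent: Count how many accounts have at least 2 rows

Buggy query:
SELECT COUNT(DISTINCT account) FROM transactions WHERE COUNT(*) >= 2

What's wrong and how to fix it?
Bug: COUNT(*) cannot appear in WHERE; the per-group count doesn't exist yet

Fix: Group first with HAVING COUNT(*) >= 2, then COUNT the resulting groups

Corrected query:
SELECT COUNT(*) FROM (SELECT account FROM transactions GROUP BY account HAVING COUNT(*) >= 2)

Result:
COUNT(*)
--------
2       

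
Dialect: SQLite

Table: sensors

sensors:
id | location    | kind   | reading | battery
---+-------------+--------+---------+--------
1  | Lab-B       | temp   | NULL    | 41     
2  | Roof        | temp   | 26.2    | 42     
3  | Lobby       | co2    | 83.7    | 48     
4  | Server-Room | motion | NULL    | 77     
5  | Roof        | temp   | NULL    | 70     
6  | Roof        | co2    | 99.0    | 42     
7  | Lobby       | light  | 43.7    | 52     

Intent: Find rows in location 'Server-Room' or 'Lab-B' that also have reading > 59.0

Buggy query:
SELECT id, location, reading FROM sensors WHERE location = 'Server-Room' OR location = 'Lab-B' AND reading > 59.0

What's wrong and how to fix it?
Bug: AND binds tighter than OR, so this parses as location = 'Server-Room' OR (location = 'Lab-B' AND reading > 59.0)

Fix: Add parentheses around the OR so the AND applies to both alternatives

Corrected query:
SELECT id, location, reading FROM sensors WHERE (location = 'Server-Room' OR location = 'Lab-B') AND reading > 59.0

Result:
(no rows)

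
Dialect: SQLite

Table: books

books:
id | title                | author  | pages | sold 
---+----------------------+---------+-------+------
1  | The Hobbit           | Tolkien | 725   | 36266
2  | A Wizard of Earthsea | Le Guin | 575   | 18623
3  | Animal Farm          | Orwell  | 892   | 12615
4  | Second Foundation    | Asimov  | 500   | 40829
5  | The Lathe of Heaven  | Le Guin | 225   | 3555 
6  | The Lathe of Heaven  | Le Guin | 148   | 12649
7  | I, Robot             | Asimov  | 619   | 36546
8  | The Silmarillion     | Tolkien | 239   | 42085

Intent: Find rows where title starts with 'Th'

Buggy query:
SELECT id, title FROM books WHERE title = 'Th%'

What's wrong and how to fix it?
Bug: Wildcards only work with LIKE; '=' treats '%' as a literal character

Fix: Replace '=' with LIKE so 'Th%' is treated as a pattern

Corrected query:
SELECT id, title FROM books WHERE title LIKE 'Th%'

Result:
id | title              
---+--------------------
1  | The Hobbit         
5  | The Lathe of Heaven
6  | The Lathe of Heaven
8  | The Silmarillion   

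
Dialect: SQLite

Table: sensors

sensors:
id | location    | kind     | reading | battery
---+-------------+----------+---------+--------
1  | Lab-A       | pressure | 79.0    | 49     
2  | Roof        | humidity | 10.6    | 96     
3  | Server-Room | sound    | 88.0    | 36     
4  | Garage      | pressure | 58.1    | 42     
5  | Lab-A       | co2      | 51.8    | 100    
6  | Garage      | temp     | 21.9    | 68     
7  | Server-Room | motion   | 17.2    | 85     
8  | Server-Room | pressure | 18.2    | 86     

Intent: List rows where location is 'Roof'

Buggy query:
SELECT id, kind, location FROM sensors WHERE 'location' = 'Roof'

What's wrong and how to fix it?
Bug: 'location' in single quotes is a string literal, not the column; the comparison is literal-vs-literal and never true

Fix: Remove the quotes around the column name (or use double quotes for an identifier)

Corrected query:
SELECT id, kind, location FROM sensors WHERE location = 'Roof'

Result:
id | kind     | location
---+----------+---------
2  | humidity | Roof    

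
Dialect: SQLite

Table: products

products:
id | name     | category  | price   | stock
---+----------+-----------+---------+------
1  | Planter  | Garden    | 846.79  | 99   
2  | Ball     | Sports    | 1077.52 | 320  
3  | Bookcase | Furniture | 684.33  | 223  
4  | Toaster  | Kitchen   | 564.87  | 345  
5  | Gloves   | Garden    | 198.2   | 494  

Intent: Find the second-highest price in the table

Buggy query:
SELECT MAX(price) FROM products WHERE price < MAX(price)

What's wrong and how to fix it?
Bug: The inner MAX is an aggregate inside WHERE, which is not allowed

Fix: Put the inner MAX in a scalar subquery

Corrected query:
SELECT MAX(price) FROM products WHERE price < (SELECT MAX(price) FROM products)

Result:
MAX(price)
----------
846.79    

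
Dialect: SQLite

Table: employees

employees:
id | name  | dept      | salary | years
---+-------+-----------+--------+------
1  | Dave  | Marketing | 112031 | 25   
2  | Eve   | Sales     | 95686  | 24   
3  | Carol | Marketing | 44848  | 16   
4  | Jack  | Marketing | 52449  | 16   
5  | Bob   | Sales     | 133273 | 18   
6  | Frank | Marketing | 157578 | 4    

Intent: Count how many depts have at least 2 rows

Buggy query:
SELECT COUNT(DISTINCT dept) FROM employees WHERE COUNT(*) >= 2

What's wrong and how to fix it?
Bug: WHERE filters individual rows, not groups, so a group-level COUNT is invalid there

Fix: Group first with HAVING COUNT(*) >= 2, then COUNT the resulting groups

Corrected query:
SELECT COUNT(*) FROM (SELECT dept FROM employees GROUP BY dept HAVING COUNT(*) >= 2)

Result:
COUNT(*)
--------
2       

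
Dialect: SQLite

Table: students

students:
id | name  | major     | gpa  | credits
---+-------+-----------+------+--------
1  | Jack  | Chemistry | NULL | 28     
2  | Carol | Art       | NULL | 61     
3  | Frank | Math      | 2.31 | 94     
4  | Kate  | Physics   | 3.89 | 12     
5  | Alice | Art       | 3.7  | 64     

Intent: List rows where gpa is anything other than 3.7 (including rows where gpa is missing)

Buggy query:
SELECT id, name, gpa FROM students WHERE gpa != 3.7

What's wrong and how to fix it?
Bug: Inequality against NULL is unknown, not true; rows with NULL are dropped

Fix: Add an explicit OR gpa IS NULL to include the missing-value rows

Corrected query:
SELECT id, name, gpa FROM students WHERE gpa != 3.7 OR gpa IS NULL

Result:
id | name  | gpa 
---+-------+-----
1  | Jack  | NULL
2  | Carol | NULL
3  | Frank | 2.31
4  | Kate  | 3.89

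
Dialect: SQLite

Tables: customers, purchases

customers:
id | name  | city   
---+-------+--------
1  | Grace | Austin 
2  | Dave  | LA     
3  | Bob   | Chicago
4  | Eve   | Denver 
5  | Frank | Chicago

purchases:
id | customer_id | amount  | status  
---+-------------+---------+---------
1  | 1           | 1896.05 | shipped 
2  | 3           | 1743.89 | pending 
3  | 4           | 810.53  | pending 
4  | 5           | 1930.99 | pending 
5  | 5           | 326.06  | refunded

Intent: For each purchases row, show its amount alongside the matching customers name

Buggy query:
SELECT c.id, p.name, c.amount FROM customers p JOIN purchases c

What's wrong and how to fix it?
Bug: Missing join condition: each purchases row is matched to all customers rows instead of just its own

Fix: Add ON c.customer_id = p.id to the JOIN

Corrected query:
SELECT c.id, p.name, c.amount FROM customers p JOIN purchases c ON c.customer_id = p.id

Result:
id | name  | amount 
---+-------+--------
1  | Grace | 1896.05
2  | Bob   | 1743.89
3  | Eve   | 810.53 
4  | Frank | 1930.99
5  | Frank | 326.06 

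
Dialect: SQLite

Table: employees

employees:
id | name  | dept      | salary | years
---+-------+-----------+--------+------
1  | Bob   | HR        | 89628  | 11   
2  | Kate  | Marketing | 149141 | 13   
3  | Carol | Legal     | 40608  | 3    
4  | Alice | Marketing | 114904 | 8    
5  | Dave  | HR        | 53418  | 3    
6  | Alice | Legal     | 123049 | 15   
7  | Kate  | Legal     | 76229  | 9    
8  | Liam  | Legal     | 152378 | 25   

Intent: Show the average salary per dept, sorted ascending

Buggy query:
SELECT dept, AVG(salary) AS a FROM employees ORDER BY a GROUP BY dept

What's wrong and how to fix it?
Bug: ORDER BY appears before GROUP BY; SQL clause order requires GROUP BY first

Fix: Reorder: SELECT … FROM … GROUP BY … ORDER BY …

Corrected query:
SELECT dept, AVG(salary) AS a FROM employees GROUP BY dept ORDER BY a

Result:
dept      | a       
----------+---------
HR        | 71523   
Legal     | 98066   
Marketing | 132022.5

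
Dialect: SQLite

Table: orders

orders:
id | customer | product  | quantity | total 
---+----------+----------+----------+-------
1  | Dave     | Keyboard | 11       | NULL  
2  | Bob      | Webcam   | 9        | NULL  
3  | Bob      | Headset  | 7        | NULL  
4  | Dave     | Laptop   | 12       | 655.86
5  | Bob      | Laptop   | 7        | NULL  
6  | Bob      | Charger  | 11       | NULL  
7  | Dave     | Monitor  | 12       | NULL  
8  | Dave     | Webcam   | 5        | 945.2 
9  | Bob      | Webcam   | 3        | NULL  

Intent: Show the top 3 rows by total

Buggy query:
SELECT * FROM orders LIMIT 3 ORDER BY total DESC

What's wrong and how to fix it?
Bug: ORDER BY cannot follow LIMIT; LIMIT is the final clause

Fix: Sort with ORDER BY, then apply LIMIT

Corrected query:
SELECT * FROM orders ORDER BY total DESC LIMIT 3

Result:
id | customer | product  | quantity | total 
---+----------+----------+----------+-------
8  | Dave     | Webcam   | 5        | 945.2 
4  | Dave     | Laptop   | 12       | 655.86
1  | Dave     | Keyboard | 11       | NULL  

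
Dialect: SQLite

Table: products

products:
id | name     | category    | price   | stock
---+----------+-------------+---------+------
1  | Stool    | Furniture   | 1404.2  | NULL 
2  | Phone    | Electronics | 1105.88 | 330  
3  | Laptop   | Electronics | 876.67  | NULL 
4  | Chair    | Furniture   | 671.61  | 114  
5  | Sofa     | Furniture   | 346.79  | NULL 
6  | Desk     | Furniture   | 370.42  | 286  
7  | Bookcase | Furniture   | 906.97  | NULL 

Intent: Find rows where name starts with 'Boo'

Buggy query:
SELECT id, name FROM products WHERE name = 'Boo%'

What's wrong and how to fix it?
Bug: '=' compares the literal string including the % character; pattern matching needs LIKE

Fix: Replace '=' with LIKE so 'Boo%' is treated as a pattern

Corrected query:
SELECT id, name FROM products WHERE name LIKE 'Boo%'

Result:
id | name    
---+---------
7  | Bookcase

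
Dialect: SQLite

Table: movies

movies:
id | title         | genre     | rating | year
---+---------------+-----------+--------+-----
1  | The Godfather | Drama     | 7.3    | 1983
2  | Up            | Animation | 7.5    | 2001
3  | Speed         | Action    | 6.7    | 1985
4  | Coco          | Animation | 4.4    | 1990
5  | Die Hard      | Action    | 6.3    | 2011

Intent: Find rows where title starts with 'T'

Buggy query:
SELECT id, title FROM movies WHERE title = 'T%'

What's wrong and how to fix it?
Bug: '=' compares the literal string including the % character; pattern matching needs LIKE

Fix: Use LIKE for wildcard pattern matching

Corrected query:
SELECT id, title FROM movies WHERE title LIKE 'T%'

Result:
id | title        
---+--------------
1  | The Godfather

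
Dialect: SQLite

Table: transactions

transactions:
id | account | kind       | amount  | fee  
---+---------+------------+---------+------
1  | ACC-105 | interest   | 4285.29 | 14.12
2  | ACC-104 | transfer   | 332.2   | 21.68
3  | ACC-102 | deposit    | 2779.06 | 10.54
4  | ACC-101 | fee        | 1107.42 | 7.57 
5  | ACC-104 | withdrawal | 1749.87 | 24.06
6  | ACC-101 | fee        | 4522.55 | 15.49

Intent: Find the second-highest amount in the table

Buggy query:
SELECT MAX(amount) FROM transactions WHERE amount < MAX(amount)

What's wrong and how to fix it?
Bug: MAX(amount) on the right of the comparison is an aggregate-in-WHERE error

Fix: Compute the overall MAX in a subquery, then take MAX of rows below it

Corrected query:
SELECT MAX(amount) FROM transactions WHERE amount < (SELECT MAX(amount) FROM transactions)

Result:
MAX(amount)
-----------
4285.29    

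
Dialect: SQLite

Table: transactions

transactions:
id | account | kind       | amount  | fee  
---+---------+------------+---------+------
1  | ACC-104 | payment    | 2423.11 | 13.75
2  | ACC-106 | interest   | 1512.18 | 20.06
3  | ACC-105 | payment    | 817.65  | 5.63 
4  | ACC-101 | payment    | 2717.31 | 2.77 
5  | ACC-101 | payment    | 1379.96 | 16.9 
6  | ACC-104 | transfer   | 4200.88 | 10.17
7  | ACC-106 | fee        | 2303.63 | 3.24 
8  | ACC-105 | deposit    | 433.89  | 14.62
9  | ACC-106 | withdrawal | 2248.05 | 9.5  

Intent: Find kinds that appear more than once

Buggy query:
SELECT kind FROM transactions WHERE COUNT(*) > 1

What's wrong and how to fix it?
Bug: COUNT(*) is an aggregate and cannot be used in WHERE

Fix: Group first, then use HAVING for the count condition

Corrected query:
SELECT kind FROM transactions GROUP BY kind HAVING COUNT(*) > 1

Result:
kind   
-------
payment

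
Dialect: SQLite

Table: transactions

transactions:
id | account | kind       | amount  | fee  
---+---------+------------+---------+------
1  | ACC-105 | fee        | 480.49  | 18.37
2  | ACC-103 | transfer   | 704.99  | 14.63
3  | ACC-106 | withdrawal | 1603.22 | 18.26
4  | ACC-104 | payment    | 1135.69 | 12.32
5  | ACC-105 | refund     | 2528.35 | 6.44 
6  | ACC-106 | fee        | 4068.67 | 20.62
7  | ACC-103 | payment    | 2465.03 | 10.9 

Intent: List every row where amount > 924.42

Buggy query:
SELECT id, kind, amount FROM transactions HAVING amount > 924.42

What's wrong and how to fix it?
Bug: HAVING filters the output of aggregation, but this query has no GROUP BY and no aggregate functions, so SQLite rejects it (HAVING clause on a non-aggregate query); the condition here is per row

Fix: Replace HAVING with WHERE since the condition applies to individual rows

Corrected query:
SELECT id, kind, amount FROM transactions WHERE amount > 924.42

Result:
id | kind       | amount 
---+------------+--------
3  | withdrawal | 1603.22
4  | payment    | 1135.69
5  | refund     | 2528.35
6  | fee        | 4068.67
7  | payment    | 2465.03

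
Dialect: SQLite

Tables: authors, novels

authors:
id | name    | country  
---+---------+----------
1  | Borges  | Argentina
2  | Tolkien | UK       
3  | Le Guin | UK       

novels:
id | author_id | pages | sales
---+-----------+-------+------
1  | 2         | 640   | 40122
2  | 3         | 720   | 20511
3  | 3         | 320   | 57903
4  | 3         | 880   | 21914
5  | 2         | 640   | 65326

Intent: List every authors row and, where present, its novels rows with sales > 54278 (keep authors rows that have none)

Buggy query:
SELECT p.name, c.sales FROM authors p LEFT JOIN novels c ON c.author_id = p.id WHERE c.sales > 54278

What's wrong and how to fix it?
Bug: A WHERE condition on the right-hand table after LEFT JOIN drops unmatched parents

Fix: Move the right-table condition into the ON clause so unmatched parents are kept

Corrected query:
SELECT p.name, c.sales FROM authors p LEFT JOIN novels c ON c.author_id = p.id AND c.sales > 54278

Result:
name    | sales
--------+------
Borges  | NULL 
Tolkien | 65326
Le Guin | 57903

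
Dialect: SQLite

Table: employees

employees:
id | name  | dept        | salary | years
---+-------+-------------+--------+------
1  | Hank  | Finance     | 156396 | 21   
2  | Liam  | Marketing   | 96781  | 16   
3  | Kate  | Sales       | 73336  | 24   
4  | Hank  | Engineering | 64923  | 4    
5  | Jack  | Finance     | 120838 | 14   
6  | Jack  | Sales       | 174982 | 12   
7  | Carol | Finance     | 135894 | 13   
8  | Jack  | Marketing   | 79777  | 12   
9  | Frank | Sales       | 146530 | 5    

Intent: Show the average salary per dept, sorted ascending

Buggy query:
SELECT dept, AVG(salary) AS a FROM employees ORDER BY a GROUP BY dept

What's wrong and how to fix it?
Bug: ORDER BY appears before GROUP BY; SQL clause order requires GROUP BY first

Fix: Reorder: SELECT … FROM … GROUP BY … ORDER BY …

Corrected query:
SELECT dept, AVG(salary) AS a FROM employees GROUP BY dept ORDER BY a

Result:
dept        | a            
------------+--------------
Engineering | 64923        
Marketing   | 88279        
Sales       | 131616       
Finance     | 137709.333333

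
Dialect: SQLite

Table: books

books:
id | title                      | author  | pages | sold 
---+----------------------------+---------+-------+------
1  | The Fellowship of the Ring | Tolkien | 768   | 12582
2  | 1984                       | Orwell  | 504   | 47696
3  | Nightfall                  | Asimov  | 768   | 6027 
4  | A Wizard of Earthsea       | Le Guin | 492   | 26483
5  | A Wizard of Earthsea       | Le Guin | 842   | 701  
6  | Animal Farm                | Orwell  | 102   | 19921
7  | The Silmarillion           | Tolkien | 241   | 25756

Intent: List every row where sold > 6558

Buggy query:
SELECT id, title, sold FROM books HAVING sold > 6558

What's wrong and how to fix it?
Bug: HAVING filters the output of aggregation, but this query has no GROUP BY and no aggregate functions, so SQLite rejects it (HAVING clause on a non-aggregate query); the condition here is per row

Fix: Use WHERE for row-level filtering

Corrected query:
SELECT id, title, sold FROM books WHERE sold > 6558

Result:
id | title                      | sold 
---+----------------------------+------
1  | The Fellowship of the Ring | 12582
2  | 1984                       | 47696
4  | A Wizard of Earthsea       | 26483
6  | Animal Farm                | 19921
7  | The Silmarillion           | 25756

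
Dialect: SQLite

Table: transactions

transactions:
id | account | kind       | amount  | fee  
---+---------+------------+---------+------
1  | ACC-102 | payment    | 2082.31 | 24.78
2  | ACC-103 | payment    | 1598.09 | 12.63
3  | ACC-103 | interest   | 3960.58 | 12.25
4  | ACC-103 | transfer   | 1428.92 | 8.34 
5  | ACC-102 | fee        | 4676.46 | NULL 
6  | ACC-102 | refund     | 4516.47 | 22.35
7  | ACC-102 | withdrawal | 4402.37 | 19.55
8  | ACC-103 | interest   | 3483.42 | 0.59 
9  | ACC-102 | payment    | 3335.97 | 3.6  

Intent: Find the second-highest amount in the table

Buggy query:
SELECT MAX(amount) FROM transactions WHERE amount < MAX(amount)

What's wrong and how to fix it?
Bug: The inner MAX is an aggregate inside WHERE, which is not allowed

Fix: Put the inner MAX in a scalar subquery

Corrected query:
SELECT MAX(amount) FROM transactions WHERE amount < (SELECT MAX(amount) FROM transactions)

Result:
MAX(amount)
-----------
4516.47    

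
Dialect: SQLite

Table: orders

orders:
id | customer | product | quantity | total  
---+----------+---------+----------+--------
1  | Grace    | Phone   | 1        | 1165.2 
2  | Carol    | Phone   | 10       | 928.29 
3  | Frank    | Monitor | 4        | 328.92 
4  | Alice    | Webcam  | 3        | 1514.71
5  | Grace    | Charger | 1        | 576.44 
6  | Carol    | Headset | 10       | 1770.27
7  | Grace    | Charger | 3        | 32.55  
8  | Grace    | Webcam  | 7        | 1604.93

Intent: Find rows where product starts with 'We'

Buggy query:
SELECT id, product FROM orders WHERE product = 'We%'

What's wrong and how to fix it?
Bug: '=' compares the literal string including the % character; pattern matching needs LIKE

Fix: Use LIKE for wildcard pattern matching

Corrected query:
SELECT id, product FROM orders WHERE product LIKE 'We%'

Result:
id | product
---+--------
4  | Webcam 
8  | Webcam 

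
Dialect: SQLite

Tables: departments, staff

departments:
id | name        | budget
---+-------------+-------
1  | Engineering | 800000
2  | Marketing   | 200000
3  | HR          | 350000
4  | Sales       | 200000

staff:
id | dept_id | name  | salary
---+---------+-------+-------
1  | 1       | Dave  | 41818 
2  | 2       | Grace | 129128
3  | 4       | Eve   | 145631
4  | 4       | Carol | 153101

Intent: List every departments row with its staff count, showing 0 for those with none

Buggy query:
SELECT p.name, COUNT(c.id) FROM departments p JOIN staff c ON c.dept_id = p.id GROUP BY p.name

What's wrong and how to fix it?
Bug: An inner join excludes parents with zero children

Fix: Switch to LEFT JOIN to retain unmatched parent rows

Corrected query:
SELECT p.name, COUNT(c.id) FROM departments p LEFT JOIN staff c ON c.dept_id = p.id GROUP BY p.name

Result:
name        | COUNT(c.id)
------------+------------
Engineering | 1          
HR          | 0          
Marketing   | 1          
Sales       | 2          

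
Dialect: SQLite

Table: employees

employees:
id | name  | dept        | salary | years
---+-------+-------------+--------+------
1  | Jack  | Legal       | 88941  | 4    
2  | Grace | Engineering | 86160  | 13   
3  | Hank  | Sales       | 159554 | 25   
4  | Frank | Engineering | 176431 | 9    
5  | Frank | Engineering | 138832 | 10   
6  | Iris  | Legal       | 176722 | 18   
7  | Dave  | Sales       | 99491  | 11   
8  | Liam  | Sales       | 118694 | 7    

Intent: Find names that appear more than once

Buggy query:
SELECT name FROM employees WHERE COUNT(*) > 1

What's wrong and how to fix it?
Bug: COUNT(*) is an aggregate and cannot be used in WHERE

Fix: GROUP BY name, then filter groups with HAVING COUNT(*) > 1

Corrected query:
SELECT name FROM employees GROUP BY name HAVING COUNT(*) > 1

Result:
name 
-----
Frank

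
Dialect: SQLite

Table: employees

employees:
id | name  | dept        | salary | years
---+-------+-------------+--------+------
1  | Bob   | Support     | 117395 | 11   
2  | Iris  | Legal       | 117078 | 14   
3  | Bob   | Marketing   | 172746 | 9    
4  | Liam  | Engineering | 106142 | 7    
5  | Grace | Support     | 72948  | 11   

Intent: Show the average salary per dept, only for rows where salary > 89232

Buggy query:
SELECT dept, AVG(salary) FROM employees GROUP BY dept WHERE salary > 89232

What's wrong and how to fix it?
Bug: WHERE cannot follow GROUP BY

Fix: Move the WHERE clause before GROUP BY

Corrected query:
SELECT dept, AVG(salary) FROM employees WHERE salary > 89232 GROUP BY dept

Result:
dept        | AVG(salary)
------------+------------
Engineering | 106142     
Legal       | 117078     
Marketing   | 172746     
Support     | 117395     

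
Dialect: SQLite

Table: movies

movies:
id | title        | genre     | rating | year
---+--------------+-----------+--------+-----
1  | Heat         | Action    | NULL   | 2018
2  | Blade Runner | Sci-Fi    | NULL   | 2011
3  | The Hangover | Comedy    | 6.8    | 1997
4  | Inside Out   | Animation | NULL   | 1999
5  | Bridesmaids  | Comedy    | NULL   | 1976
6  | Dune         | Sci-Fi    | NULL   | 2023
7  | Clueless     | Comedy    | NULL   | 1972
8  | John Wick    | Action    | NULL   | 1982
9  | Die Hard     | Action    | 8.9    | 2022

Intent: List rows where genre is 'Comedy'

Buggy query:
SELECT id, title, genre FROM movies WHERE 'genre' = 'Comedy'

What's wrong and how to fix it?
Bug: Single quotes denote string literals in SQL; the column name is being compared as a constant string

Fix: Remove the quotes around the column name (or use double quotes for an identifier)

Corrected query:
SELECT id, title, genre FROM movies WHERE genre = 'Comedy'

Result:
id | title        | genre 
---+--------------+-------
3  | The Hangover | Comedy
5  | Bridesmaids  | Comedy
7  | Clueless     | Comedy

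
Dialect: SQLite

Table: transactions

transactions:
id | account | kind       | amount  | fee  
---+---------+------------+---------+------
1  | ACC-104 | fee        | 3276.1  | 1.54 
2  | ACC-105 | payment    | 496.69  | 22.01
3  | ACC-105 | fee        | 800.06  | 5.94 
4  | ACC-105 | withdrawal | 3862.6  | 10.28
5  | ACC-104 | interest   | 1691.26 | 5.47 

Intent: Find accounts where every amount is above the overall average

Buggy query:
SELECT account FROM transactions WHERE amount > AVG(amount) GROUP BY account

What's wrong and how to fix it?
Bug: WHERE evaluates per row before aggregation, so AVG() is unavailable

Fix: Use a subquery for AVG and a HAVING MIN(...) filter so the condition holds for every row in the group

Corrected query:
SELECT account FROM transactions GROUP BY account HAVING MIN(amount) > (SELECT AVG(amount) FROM transactions)

Result:
(no rows)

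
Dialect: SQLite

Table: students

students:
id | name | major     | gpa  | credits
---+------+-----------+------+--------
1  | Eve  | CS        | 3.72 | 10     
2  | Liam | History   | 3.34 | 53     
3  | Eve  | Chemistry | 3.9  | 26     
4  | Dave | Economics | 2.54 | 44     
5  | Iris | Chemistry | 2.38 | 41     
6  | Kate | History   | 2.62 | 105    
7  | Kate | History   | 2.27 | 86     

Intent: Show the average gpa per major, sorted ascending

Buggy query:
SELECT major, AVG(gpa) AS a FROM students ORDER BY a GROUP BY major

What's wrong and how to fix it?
Bug: GROUP BY must precede ORDER BY

Fix: Reorder: SELECT … FROM … GROUP BY … ORDER BY …

Corrected query:
SELECT major, AVG(gpa) AS a FROM students GROUP BY major ORDER BY a

Result:
major     | a       
----------+---------
Economics | 2.54    
History   | 2.743333
Chemistry | 3.14    
CS        | 3.72    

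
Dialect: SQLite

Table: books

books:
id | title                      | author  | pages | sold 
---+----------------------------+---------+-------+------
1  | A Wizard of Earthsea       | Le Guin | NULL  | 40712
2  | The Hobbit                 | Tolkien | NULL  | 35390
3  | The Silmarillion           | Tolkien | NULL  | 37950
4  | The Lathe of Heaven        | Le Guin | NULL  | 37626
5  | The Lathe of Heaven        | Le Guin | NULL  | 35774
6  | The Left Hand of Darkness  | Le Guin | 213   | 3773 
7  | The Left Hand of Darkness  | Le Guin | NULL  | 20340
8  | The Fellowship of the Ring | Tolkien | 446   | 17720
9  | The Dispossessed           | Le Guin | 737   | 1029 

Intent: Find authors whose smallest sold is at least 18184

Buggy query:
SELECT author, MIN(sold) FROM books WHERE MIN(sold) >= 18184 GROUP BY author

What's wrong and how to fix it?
Bug: MIN() in WHERE is a misuse of aggregate

Fix: Replace WHERE with HAVING after the GROUP BY

Corrected query:
SELECT author, MIN(sold) FROM books GROUP BY author HAVING MIN(sold) >= 18184

Result:
(no rows)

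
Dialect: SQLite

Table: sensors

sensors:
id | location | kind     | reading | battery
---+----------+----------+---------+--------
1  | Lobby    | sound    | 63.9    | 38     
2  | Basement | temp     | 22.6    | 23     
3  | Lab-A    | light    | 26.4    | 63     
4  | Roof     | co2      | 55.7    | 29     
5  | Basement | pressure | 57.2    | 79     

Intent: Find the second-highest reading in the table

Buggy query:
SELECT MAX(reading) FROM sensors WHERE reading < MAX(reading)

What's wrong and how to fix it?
Bug: The inner MAX is an aggregate inside WHERE, which is not allowed

Fix: Put the inner MAX in a scalar subquery

Corrected query:
SELECT MAX(reading) FROM sensors WHERE reading < (SELECT MAX(reading) FROM sensors)

Result:
MAX(reading)
------------
57.2        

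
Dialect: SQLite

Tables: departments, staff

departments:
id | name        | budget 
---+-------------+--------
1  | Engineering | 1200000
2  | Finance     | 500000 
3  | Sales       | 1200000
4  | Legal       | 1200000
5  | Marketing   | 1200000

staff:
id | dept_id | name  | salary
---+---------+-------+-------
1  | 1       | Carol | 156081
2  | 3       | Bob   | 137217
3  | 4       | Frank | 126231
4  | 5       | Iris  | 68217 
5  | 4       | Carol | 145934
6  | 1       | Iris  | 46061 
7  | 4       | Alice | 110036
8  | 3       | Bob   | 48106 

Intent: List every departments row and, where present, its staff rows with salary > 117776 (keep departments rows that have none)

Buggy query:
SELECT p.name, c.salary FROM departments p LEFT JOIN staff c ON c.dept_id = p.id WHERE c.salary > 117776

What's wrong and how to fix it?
Bug: Filtering c.salary in WHERE discards the NULL rows produced by LEFT JOIN, turning it into an inner join

Fix: Put 'c.salary > 117776' in the JOIN's ON clause instead of WHERE

Corrected query:
SELECT p.name, c.salary FROM departments p LEFT JOIN staff c ON c.dept_id = p.id AND c.salary > 117776

Result:
name        | salary
------------+-------
Engineering | 156081
Finance     | NULL  
Sales       | 137217
Legal       | 126231
Legal       | 145934
Marketing   | NULL  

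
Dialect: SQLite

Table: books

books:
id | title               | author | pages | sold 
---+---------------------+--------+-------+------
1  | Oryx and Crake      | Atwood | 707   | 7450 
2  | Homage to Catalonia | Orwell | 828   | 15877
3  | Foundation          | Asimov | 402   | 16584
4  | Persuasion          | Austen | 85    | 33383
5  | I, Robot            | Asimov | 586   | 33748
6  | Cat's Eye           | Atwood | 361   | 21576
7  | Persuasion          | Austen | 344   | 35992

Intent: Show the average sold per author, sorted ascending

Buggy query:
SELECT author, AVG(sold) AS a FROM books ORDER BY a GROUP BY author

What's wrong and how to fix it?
Bug: GROUP BY must precede ORDER BY

Fix: Move ORDER BY to the end, after GROUP BY

Corrected query:
SELECT author, AVG(sold) AS a FROM books GROUP BY author ORDER BY a

Result:
author | a      
-------+--------
Atwood | 14513  
Orwell | 15877  
Asimov | 25166  
Austen | 34687.5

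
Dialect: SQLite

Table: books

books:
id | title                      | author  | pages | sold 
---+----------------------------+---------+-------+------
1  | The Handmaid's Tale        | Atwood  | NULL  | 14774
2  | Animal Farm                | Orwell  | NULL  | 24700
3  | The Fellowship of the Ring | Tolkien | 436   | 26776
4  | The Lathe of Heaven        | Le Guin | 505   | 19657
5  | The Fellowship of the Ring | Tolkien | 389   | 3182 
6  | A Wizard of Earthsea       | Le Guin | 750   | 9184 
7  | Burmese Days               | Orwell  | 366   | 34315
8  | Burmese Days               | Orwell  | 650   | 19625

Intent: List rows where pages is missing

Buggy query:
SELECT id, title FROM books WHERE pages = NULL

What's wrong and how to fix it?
Bug: '= NULL' is always unknown in SQL three-valued logic, so no rows match

Fix: Use IS NULL to test for NULL

Corrected query:
SELECT id, title FROM books WHERE pages IS NULL

Result:
id | title              
---+--------------------
1  | The Handmaid's Tale
2  | Animal Farm        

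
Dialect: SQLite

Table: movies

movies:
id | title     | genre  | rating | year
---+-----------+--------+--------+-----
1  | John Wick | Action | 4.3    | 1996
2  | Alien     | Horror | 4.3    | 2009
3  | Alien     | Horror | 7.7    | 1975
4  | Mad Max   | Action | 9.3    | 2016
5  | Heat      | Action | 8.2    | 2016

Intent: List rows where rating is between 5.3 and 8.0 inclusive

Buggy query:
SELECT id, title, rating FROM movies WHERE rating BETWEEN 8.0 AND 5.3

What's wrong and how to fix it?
Bug: BETWEEN expects the lower bound first; with 8.0 AND 5.3 the range is empty

Fix: Write BETWEEN 5.3 AND 8.0

Corrected query:
SELECT id, title, rating FROM movies WHERE rating BETWEEN 5.3 AND 8.0

Result:
id | title | rating
---+-------+-------
3  | Alien | 7.7   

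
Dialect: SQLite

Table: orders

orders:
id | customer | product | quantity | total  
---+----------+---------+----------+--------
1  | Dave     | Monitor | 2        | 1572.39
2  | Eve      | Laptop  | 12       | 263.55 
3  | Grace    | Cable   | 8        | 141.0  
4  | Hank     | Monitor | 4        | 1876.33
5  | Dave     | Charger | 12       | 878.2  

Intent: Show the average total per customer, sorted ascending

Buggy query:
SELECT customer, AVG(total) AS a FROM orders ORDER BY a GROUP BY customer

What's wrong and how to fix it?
Bug: GROUP BY must precede ORDER BY

Fix: Reorder: SELECT … FROM … GROUP BY … ORDER BY …

Corrected query:
SELECT customer, AVG(total) AS a FROM orders GROUP BY customer ORDER BY a

Result:
customer | a       
---------+---------
Grace    | 141     
Eve      | 263.55  
Dave     | 1225.295
Hank     | 1876.33 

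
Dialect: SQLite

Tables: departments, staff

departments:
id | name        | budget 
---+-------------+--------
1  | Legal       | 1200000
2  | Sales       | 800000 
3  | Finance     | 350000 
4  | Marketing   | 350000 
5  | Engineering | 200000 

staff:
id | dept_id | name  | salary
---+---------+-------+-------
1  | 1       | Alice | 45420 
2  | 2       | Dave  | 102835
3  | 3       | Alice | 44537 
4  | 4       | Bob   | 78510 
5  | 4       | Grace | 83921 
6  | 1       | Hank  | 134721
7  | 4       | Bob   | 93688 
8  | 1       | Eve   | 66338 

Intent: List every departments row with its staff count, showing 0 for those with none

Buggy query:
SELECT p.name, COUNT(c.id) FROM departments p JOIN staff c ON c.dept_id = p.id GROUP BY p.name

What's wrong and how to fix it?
Bug: INNER JOIN drops departments rows that have no matching staff rows

Fix: Use LEFT JOIN so parents without children still appear (COUNT(c.id) gives 0)

Corrected query:
SELECT p.name, COUNT(c.id) FROM departments p LEFT JOIN staff c ON c.dept_id = p.id GROUP BY p.name

Result:
name        | COUNT(c.id)
------------+------------
Engineering | 0          
Finance     | 1          
Legal       | 3          
Marketing   | 3          
Sales       | 1          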